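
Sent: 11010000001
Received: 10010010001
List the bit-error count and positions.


XOR: 01000010000

2 error(s) at position(s): 1, 6


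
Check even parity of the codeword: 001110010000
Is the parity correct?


Number of 1s: 4

Yes, parity is correct (4 ones)


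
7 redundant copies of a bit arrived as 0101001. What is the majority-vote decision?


Ones: 3 out of 7
Threshold: 4

0 (3/7 voted 1)


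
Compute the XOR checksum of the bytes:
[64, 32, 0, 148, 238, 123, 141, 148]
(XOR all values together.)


XOR chain: 64 ^ 32 ^ 0 ^ 148 ^ 238 ^ 123 ^ 141 ^ 148 = 120

120


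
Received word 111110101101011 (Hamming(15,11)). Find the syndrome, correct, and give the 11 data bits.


Syndrome = 8: error at position 8

Data: 11011101011 (corrected bit 8)


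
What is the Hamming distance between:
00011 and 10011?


XOR: 10000
Count of 1s: 1

1


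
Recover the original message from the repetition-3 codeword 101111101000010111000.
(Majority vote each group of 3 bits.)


Groups: 101, 111, 101, 000, 010, 111, 000
Majority votes: 1110010

1110010


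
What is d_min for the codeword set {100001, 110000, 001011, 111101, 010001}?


Comparing all pairs, minimum distance: 2
Can detect 1 errors, correct 0 errors

2


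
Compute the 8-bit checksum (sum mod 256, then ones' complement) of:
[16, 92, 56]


Sum = 164 mod 256 = 164
Complement = 91

91


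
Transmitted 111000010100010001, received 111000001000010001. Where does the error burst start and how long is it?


XOR: 000000011100000000

Burst at position 7, length 3


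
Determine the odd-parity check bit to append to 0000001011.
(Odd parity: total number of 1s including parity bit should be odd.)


Number of 1s in data: 3
Parity bit: 0

0


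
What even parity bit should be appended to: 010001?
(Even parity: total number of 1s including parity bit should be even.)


Number of 1s in data: 2
Parity bit: 0

0


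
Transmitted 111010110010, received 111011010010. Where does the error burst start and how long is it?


XOR: 000001100000

Burst at position 5, length 2


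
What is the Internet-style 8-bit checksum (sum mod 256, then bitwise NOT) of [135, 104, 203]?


Sum = 442 mod 256 = 186
Complement = 69

69


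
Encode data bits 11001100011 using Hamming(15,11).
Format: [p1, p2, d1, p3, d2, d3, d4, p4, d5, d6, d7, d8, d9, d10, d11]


Parity bits: p1=0, p2=0, p3=1, p4=0

001110001100011


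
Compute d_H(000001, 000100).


XOR: 000101
Count of 1s: 2

2


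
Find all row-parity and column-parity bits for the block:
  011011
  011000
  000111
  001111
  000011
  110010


Row parities: 001001
Column parities: 111010

Row P: 001001, Col P: 111010, Corner: 0


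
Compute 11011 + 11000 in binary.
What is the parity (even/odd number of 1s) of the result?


11011 = 27
11000 = 24
Sum = 51 = 110011
1s count = 4

even parity (4 ones in 110011)


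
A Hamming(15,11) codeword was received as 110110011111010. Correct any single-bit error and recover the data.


Syndrome = 0: no error detected

Data: 01001111010 (no errors)


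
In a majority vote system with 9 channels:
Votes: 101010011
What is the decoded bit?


Ones: 5 out of 9
Threshold: 5

1 (5/9 voted 1)


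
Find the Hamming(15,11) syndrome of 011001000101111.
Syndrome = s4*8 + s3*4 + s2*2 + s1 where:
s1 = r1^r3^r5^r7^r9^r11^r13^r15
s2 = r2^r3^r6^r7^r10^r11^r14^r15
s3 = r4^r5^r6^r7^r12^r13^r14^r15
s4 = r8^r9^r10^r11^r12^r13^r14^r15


s1=1, s2=0, s3=1, s4=1

Syndrome = 13 (error at position 13)


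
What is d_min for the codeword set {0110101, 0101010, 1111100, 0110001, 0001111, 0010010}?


Comparing all pairs, minimum distance: 1
Can detect 0 errors, correct 0 errors

1


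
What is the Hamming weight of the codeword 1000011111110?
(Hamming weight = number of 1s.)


Counting 1s in 1000011111110

8


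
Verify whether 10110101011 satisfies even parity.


Number of 1s: 7

No, parity error (7 ones)


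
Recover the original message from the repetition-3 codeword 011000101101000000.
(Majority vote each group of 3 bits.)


Groups: 011, 000, 101, 101, 000, 000
Majority votes: 101100

101100


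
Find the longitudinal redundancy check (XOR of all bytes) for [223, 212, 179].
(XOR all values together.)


XOR chain: 223 ^ 212 ^ 179 = 184

184


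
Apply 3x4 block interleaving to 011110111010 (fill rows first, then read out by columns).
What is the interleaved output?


Matrix:
  0111
  1011
  1010
Read columns: 011100111110

011100111110


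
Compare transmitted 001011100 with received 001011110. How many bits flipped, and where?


XOR: 000000010

1 error(s) at position(s): 7


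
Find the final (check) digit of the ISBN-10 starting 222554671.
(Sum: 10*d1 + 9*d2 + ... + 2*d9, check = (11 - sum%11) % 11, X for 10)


Weighted sum: 186
186 mod 11 = 10

Check digit: 1


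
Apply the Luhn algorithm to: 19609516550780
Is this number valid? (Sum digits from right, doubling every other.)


Luhn sum = 56
56 mod 10 = 6

Invalid (Luhn sum mod 10 = 6)


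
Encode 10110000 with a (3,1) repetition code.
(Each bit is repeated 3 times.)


Each bit -> 3 copies

111000111111000000000000


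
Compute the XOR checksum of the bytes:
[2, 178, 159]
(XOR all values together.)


XOR chain: 2 ^ 178 ^ 159 = 47

47


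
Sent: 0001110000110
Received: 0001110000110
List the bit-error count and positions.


XOR: 0000000000000

0 errors (received matches sent)


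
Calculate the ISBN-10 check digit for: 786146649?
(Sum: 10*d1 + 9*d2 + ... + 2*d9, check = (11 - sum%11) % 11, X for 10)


Weighted sum: 305
305 mod 11 = 8

Check digit: 3


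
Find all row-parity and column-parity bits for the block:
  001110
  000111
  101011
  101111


Row parities: 1101
Column parities: 001101

Row P: 1101, Col P: 001101, Corner: 1


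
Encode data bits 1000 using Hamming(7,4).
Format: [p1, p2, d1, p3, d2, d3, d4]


Parity bits: p1=1, p2=1, p3=0

1110000


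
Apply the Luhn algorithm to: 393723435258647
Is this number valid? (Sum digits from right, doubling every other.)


Luhn sum = 80
80 mod 10 = 0

Valid (Luhn sum mod 10 = 0)


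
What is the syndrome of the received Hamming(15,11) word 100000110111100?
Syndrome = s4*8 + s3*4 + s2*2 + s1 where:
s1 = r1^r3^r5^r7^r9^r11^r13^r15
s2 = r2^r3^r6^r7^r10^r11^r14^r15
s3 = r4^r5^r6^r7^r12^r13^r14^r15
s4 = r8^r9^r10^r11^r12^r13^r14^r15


s1=0, s2=1, s3=1, s4=1

Syndrome = 14 (error at position 14)


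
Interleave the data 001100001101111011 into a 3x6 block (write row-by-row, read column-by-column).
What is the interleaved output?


Matrix:
  001100
  001101
  111011
Read columns: 001001111110001011

001001111110001011


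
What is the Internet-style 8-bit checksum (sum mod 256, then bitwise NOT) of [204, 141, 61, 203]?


Sum = 609 mod 256 = 97
Complement = 158

158


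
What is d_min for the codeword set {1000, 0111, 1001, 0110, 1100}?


Comparing all pairs, minimum distance: 1
Can detect 0 errors, correct 0 errors

1


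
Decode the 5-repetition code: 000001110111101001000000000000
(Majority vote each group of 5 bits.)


Groups: 00000, 11101, 11101, 00100, 00000, 00000
Majority votes: 011000

011000


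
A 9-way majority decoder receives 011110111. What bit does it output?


Ones: 7 out of 9
Threshold: 5

1 (7/9 voted 1)


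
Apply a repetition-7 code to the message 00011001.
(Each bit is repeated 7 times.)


Each bit -> 7 copies

00000000000000000000011111111111111000000000000001111111


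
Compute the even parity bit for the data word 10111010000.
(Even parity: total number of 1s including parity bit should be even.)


Number of 1s in data: 5
Parity bit: 1

1


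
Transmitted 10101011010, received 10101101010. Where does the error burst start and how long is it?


XOR: 00000110000

Burst at position 5, length 2


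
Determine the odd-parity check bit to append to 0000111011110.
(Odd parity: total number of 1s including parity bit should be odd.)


Number of 1s in data: 7
Parity bit: 0

0


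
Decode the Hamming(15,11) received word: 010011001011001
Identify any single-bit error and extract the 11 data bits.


Syndrome = 0: no error detected

Data: 01101011001 (no errors)


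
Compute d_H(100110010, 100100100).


XOR: 000010110
Count of 1s: 3

3


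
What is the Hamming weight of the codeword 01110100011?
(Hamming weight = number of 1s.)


Counting 1s in 01110100011

6


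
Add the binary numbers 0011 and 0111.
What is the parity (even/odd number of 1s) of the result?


0011 = 3
0111 = 7
Sum = 10 = 1010
1s count = 2

even parity (2 ones in 1010)


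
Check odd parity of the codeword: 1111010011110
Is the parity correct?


Number of 1s: 9

Yes, parity is correct (9 ones)


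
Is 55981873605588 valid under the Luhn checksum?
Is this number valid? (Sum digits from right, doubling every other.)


Luhn sum = 65
65 mod 10 = 5

Invalid (Luhn sum mod 10 = 5)


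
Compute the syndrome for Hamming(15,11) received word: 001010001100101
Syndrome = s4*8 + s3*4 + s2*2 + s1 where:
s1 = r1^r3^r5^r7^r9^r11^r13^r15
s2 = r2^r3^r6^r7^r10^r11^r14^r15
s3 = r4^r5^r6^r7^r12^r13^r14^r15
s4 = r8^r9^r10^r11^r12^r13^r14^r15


s1=1, s2=1, s3=1, s4=0

Syndrome = 7 (error at position 7)


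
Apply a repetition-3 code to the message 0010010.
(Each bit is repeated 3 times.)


Each bit -> 3 copies

000000111000000111000


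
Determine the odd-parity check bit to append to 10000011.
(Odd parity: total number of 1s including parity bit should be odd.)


Number of 1s in data: 3
Parity bit: 0

0


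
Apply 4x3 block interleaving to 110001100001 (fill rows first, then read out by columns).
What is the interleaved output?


Matrix:
  110
  001
  100
  001
Read columns: 101010000101

101010000101


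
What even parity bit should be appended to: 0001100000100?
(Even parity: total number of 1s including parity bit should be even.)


Number of 1s in data: 3
Parity bit: 1

1


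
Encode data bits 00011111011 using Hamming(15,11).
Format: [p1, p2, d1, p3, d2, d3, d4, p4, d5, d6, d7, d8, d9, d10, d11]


Parity bits: p1=0, p2=1, p3=0, p4=0

010000101111011


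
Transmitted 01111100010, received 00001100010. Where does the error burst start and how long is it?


XOR: 01110000000

Burst at position 1, length 3


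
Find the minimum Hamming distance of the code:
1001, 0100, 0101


Comparing all pairs, minimum distance: 1
Can detect 0 errors, correct 0 errors

1


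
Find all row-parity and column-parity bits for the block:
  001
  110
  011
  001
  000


Row parities: 10010
Column parities: 101

Row P: 10010, Col P: 101, Corner: 0


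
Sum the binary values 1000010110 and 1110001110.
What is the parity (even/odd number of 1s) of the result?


1000010110 = 534
1110001110 = 910
Sum = 1444 = 10110100100
1s count = 5

odd parity (5 ones in 10110100100)


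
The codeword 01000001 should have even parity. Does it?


Number of 1s: 2

Yes, parity is correct (2 ones)


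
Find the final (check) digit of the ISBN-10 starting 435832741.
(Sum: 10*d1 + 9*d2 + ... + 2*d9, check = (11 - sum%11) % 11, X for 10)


Weighted sum: 233
233 mod 11 = 2

Check digit: 9


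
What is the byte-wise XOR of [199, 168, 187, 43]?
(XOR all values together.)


XOR chain: 199 ^ 168 ^ 187 ^ 43 = 255

255


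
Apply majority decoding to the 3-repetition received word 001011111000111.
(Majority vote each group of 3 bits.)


Groups: 001, 011, 111, 000, 111
Majority votes: 01101

01101


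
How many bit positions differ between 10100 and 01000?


XOR: 11100
Count of 1s: 3

3


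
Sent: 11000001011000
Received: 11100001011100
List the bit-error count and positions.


XOR: 00100000000100

2 error(s) at position(s): 2, 11


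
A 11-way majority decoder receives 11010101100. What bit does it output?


Ones: 6 out of 11
Threshold: 6

1 (6/11 voted 1)


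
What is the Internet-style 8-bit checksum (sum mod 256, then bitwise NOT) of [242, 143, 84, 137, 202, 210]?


Sum = 1018 mod 256 = 250
Complement = 5

5


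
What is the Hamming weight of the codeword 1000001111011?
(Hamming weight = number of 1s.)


Counting 1s in 1000001111011

7


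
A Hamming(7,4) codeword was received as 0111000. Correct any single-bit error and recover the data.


Syndrome = 5: error at position 5

Data: 1100 (corrected bit 5)


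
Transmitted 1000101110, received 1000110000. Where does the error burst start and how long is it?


XOR: 0000011110

Burst at position 5, length 4


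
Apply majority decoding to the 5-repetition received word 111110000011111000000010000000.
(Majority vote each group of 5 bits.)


Groups: 11111, 00000, 11111, 00000, 00100, 00000
Majority votes: 101000

101000


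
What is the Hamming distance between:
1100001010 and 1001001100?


XOR: 0101000110
Count of 1s: 4

4


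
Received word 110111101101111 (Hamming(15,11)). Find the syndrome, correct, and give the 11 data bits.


Syndrome = 0: no error detected

Data: 01111101111 (no errors)


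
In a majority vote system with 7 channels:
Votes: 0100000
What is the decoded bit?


Ones: 1 out of 7
Threshold: 4

0 (1/7 voted 1)


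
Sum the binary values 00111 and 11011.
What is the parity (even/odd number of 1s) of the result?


00111 = 7
11011 = 27
Sum = 34 = 100010
1s count = 2

even parity (2 ones in 100010)


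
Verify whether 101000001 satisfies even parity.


Number of 1s: 3

No, parity error (3 ones)


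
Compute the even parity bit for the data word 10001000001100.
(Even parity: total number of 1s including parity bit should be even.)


Number of 1s in data: 4
Parity bit: 0

0


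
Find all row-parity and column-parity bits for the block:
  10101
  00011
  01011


Row parities: 101
Column parities: 11101

Row P: 101, Col P: 11101, Corner: 0


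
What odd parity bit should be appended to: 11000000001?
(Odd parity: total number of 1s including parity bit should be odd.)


Number of 1s in data: 3
Parity bit: 0

0


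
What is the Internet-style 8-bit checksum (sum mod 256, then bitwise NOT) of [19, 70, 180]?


Sum = 269 mod 256 = 13
Complement = 242

242


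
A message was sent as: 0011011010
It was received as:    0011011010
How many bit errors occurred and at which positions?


XOR: 0000000000

0 errors (received matches sent)


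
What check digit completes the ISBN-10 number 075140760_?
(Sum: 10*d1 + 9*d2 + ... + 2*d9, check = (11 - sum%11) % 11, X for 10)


Weighted sum: 180
180 mod 11 = 4

Check digit: 7


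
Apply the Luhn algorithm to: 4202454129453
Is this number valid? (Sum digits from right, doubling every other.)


Luhn sum = 42
42 mod 10 = 2

Invalid (Luhn sum mod 10 = 2)


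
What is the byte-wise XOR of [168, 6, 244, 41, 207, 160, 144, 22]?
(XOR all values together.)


XOR chain: 168 ^ 6 ^ 244 ^ 41 ^ 207 ^ 160 ^ 144 ^ 22 = 154

154


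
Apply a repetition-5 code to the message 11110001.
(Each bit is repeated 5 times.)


Each bit -> 5 copies

1111111111111111111100000000000000011111


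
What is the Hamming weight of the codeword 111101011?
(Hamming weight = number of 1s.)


Counting 1s in 111101011

7


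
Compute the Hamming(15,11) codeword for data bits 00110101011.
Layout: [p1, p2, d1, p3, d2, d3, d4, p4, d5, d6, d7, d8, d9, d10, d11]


Parity bits: p1=0, p2=1, p3=1, p4=0

010101100101011


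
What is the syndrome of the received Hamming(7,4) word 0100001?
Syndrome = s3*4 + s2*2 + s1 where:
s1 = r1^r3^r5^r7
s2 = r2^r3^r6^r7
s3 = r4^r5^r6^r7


s1=1, s2=0, s3=1

Syndrome = 5 (error at position 5)


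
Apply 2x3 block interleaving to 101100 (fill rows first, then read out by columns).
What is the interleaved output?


Matrix:
  101
  100
Read columns: 110010

110010


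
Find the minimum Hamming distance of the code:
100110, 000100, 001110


Comparing all pairs, minimum distance: 2
Can detect 1 errors, correct 0 errors

2


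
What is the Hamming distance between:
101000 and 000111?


XOR: 101111
Count of 1s: 5

5


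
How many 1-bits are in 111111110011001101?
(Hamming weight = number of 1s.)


Counting 1s in 111111110011001101

13


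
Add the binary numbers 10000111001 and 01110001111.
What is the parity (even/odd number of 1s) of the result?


10000111001 = 1081
01110001111 = 911
Sum = 1992 = 11111001000
1s count = 6

even parity (6 ones in 11111001000)


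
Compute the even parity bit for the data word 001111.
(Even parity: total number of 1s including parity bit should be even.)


Number of 1s in data: 4
Parity bit: 0

0


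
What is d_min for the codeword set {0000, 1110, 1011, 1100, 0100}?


Comparing all pairs, minimum distance: 1
Can detect 0 errors, correct 0 errors

1


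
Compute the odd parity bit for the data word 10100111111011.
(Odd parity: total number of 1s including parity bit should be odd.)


Number of 1s in data: 10
Parity bit: 1

1


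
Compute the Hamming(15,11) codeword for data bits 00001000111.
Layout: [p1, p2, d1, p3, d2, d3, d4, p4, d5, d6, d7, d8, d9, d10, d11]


Parity bits: p1=1, p2=0, p3=1, p4=0

100100001000111


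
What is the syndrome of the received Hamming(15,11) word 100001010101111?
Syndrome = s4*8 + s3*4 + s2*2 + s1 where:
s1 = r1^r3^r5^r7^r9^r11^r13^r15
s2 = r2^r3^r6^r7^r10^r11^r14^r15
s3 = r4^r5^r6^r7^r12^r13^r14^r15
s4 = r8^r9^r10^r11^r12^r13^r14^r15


s1=1, s2=0, s3=1, s4=0

Syndrome = 5 (error at position 5)


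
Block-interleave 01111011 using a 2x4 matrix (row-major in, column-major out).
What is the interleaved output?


Matrix:
  0111
  1011
Read columns: 01101111

01101111


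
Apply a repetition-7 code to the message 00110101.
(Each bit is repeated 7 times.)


Each bit -> 7 copies

00000000000000111111111111110000000111111100000001111111


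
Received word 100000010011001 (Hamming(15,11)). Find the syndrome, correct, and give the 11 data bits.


Syndrome = 1: error at position 1

Data: 00000011001 (corrected bit 1)


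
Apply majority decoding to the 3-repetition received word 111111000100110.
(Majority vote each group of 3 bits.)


Groups: 111, 111, 000, 100, 110
Majority votes: 11001

11001


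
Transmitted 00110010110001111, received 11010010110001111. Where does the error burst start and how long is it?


XOR: 11100000000000000

Burst at position 0, length 3


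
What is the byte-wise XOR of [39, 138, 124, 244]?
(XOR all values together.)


XOR chain: 39 ^ 138 ^ 124 ^ 244 = 37

37


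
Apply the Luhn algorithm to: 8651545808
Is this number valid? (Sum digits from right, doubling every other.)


Luhn sum = 37
37 mod 10 = 7

Invalid (Luhn sum mod 10 = 7)


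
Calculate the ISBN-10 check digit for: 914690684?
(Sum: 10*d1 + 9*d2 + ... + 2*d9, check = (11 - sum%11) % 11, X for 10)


Weighted sum: 283
283 mod 11 = 8

Check digit: 3


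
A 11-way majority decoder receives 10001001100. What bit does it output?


Ones: 4 out of 11
Threshold: 6

0 (4/11 voted 1)


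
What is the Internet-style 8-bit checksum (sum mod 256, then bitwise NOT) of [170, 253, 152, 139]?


Sum = 714 mod 256 = 202
Complement = 53

53


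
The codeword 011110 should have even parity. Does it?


Number of 1s: 4

Yes, parity is correct (4 ones)


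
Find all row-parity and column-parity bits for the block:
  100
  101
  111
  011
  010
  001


Row parities: 101011
Column parities: 110

Row P: 101011, Col P: 110, Corner: 0


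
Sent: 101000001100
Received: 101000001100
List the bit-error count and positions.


XOR: 000000000000

0 errors (received matches sent)


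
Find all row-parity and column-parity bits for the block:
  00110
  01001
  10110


Row parities: 001
Column parities: 11001

Row P: 001, Col P: 11001, Corner: 1


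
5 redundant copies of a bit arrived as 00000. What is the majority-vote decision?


Ones: 0 out of 5
Threshold: 3

0 (0/5 voted 1)


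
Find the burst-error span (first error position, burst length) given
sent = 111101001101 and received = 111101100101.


XOR: 000000101000

Burst at position 6, length 3


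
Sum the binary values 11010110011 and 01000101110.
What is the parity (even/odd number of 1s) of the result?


11010110011 = 1715
01000101110 = 558
Sum = 2273 = 100011100001
1s count = 5

odd parity (5 ones in 100011100001)


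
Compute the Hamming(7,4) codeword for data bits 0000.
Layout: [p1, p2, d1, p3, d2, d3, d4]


Parity bits: p1=0, p2=0, p3=0

0000000


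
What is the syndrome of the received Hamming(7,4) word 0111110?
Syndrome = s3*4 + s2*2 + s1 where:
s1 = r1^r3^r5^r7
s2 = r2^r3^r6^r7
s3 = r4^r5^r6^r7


s1=0, s2=1, s3=1

Syndrome = 6 (error at position 6)


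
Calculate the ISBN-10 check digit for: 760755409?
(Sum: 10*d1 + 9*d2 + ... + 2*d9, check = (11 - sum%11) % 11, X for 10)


Weighted sum: 262
262 mod 11 = 9

Check digit: 2


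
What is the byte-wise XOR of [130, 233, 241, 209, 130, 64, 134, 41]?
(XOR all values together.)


XOR chain: 130 ^ 233 ^ 241 ^ 209 ^ 130 ^ 64 ^ 134 ^ 41 = 38

38


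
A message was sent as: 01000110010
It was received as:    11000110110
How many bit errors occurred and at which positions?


XOR: 10000000100

2 error(s) at position(s): 0, 8


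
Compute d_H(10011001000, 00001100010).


XOR: 10010101010
Count of 1s: 5

5


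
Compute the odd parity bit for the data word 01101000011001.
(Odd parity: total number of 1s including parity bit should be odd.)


Number of 1s in data: 6
Parity bit: 1

1


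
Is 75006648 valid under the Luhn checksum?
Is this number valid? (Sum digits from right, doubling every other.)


Luhn sum = 35
35 mod 10 = 5

Invalid (Luhn sum mod 10 = 5)


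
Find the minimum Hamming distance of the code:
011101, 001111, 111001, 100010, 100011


Comparing all pairs, minimum distance: 1
Can detect 0 errors, correct 0 errors

1


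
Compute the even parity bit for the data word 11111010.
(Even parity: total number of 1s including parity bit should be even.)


Number of 1s in data: 6
Parity bit: 0

0


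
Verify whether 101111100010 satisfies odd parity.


Number of 1s: 7

Yes, parity is correct (7 ones)


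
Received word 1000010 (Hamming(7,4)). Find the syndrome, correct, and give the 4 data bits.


Syndrome = 7: error at position 7

Data: 0011 (corrected bit 7)


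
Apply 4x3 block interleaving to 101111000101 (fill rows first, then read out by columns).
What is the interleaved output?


Matrix:
  101
  111
  000
  101
Read columns: 110101001101

110101001101


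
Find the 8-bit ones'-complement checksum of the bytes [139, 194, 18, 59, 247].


Sum = 657 mod 256 = 145
Complement = 110

110


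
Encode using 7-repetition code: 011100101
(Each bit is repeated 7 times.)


Each bit -> 7 copies

000000011111111111111111111100000000000000111111100000001111111


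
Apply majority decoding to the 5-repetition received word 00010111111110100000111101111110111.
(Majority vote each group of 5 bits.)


Groups: 00010, 11111, 11101, 00000, 11110, 11111, 10111
Majority votes: 0110111

0110111


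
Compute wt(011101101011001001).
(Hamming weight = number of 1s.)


Counting 1s in 011101101011001001

10


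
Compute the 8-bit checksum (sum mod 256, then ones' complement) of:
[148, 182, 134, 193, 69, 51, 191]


Sum = 968 mod 256 = 200
Complement = 55

55


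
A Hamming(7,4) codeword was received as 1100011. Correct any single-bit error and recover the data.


Syndrome = 2: error at position 2

Data: 0011 (corrected bit 2)


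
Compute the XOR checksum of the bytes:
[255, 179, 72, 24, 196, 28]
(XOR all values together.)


XOR chain: 255 ^ 179 ^ 72 ^ 24 ^ 196 ^ 28 = 196

196


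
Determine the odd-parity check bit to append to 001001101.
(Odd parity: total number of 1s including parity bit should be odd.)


Number of 1s in data: 4
Parity bit: 1

1


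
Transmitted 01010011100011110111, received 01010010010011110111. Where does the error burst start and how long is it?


XOR: 00000001110000000000

Burst at position 7, length 3


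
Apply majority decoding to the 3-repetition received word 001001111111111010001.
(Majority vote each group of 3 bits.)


Groups: 001, 001, 111, 111, 111, 010, 001
Majority votes: 0011100

0011100


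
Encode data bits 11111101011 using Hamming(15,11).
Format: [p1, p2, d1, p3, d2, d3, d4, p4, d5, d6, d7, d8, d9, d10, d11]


Parity bits: p1=1, p2=0, p3=0, p4=1

101011111101011


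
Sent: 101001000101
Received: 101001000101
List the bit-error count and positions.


XOR: 000000000000

0 errors (received matches sent)


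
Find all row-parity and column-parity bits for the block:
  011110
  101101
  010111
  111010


Row parities: 0000
Column parities: 011110

Row P: 0000, Col P: 011110, Corner: 0


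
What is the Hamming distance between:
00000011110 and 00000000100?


XOR: 00000011010
Count of 1s: 3

3


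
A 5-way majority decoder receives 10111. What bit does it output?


Ones: 4 out of 5
Threshold: 3

1 (4/5 voted 1)


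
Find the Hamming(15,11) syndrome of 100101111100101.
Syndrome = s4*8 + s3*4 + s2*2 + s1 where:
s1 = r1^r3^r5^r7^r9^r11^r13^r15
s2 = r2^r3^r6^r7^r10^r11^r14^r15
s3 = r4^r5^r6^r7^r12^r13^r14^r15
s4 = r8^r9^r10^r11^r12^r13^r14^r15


s1=1, s2=0, s3=1, s4=1

Syndrome = 13 (error at position 13)


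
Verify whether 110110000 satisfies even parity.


Number of 1s: 4

Yes, parity is correct (4 ones)


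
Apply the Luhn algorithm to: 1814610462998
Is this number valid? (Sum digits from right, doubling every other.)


Luhn sum = 69
69 mod 10 = 9

Invalid (Luhn sum mod 10 = 9)


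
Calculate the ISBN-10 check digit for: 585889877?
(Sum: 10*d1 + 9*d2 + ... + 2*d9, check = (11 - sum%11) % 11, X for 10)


Weighted sum: 378
378 mod 11 = 4

Check digit: 7


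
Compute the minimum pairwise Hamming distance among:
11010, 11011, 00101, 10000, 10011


Comparing all pairs, minimum distance: 1
Can detect 0 errors, correct 0 errors

1


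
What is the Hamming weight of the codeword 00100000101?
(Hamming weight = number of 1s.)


Counting 1s in 00100000101

3


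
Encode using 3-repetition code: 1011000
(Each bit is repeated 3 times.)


Each bit -> 3 copies

111000111111000000000


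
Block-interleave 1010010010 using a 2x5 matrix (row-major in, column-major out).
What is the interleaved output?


Matrix:
  10100
  10010
Read columns: 1100100100

1100100100


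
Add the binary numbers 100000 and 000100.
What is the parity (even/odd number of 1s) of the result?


100000 = 32
000100 = 4
Sum = 36 = 100100
1s count = 2

even parity (2 ones in 100100)


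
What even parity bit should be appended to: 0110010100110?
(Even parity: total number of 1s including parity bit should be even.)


Number of 1s in data: 6
Parity bit: 0

0


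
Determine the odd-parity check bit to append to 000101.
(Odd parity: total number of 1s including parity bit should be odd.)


Number of 1s in data: 2
Parity bit: 1

1


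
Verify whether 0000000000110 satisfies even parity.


Number of 1s: 2

Yes, parity is correct (2 ones)


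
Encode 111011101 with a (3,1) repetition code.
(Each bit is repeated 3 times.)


Each bit -> 3 copies

111111111000111111111000111


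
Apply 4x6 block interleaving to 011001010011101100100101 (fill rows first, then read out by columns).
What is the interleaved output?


Matrix:
  011001
  010011
  101100
  100101
Read columns: 001111001010001101001101

001111001010001101001101


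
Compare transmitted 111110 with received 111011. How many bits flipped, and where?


XOR: 000101

2 error(s) at position(s): 3, 5


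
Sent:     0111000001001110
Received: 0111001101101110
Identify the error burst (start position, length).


XOR: 0000001100100000

Burst at position 6, length 5


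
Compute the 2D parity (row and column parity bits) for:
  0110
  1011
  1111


Row parities: 010
Column parities: 0010

Row P: 010, Col P: 0010, Corner: 1


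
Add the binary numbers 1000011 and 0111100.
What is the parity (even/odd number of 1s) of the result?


1000011 = 67
0111100 = 60
Sum = 127 = 1111111
1s count = 7

odd parity (7 ones in 1111111)


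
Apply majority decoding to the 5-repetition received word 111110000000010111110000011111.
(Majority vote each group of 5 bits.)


Groups: 11111, 00000, 00010, 11111, 00000, 11111
Majority votes: 100101

100101


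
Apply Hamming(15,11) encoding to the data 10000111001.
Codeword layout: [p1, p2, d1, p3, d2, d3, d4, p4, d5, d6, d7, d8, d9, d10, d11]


Parity bits: p1=1, p2=0, p3=0, p4=0

101000000111001


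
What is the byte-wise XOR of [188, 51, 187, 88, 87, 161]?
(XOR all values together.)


XOR chain: 188 ^ 51 ^ 187 ^ 88 ^ 87 ^ 161 = 154

154


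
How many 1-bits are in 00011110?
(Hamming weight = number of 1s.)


Counting 1s in 00011110

4


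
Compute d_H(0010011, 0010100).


XOR: 0000111
Count of 1s: 3

3


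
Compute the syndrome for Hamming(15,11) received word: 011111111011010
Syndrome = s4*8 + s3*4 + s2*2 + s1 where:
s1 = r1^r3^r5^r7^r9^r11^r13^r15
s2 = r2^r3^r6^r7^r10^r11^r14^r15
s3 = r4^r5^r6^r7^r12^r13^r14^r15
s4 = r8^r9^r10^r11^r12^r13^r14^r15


s1=1, s2=0, s3=0, s4=1

Syndrome = 9 (error at position 9)


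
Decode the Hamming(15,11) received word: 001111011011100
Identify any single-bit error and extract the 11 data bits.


Syndrome = 15: error at position 15

Data: 11101011101 (corrected bit 15)


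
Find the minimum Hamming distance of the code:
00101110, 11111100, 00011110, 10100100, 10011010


Comparing all pairs, minimum distance: 2
Can detect 1 errors, correct 0 errors

2


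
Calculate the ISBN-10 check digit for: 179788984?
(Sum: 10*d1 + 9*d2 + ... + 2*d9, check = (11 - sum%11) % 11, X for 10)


Weighted sum: 350
350 mod 11 = 9

Check digit: 2


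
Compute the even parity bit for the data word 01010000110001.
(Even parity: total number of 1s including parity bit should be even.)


Number of 1s in data: 5
Parity bit: 1

1


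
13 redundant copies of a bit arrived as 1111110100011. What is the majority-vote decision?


Ones: 9 out of 13
Threshold: 7

1 (9/13 voted 1)


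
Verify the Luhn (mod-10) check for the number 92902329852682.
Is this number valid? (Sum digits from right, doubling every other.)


Luhn sum = 71
71 mod 10 = 1

Invalid (Luhn sum mod 10 = 1)


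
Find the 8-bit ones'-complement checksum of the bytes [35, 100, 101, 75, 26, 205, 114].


Sum = 656 mod 256 = 144
Complement = 111

111


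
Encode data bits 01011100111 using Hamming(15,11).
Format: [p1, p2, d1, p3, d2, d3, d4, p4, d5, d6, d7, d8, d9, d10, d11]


Parity bits: p1=1, p2=0, p3=1, p4=1

100110111100111


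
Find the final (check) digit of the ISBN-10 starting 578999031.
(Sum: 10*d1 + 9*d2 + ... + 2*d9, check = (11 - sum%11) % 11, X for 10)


Weighted sum: 350
350 mod 11 = 9

Check digit: 2


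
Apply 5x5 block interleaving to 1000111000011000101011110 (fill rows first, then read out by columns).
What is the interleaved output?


Matrix:
  10001
  11000
  01100
  01010
  11110
Read columns: 1100101111001010001110000

1100101111001010001110000


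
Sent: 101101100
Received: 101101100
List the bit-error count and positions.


XOR: 000000000

0 errors (received matches sent)


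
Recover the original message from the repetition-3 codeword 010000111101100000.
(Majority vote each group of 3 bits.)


Groups: 010, 000, 111, 101, 100, 000
Majority votes: 001100

001100


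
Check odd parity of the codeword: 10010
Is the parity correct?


Number of 1s: 2

No, parity error (2 ones)


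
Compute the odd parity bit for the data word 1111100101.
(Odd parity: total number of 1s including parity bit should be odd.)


Number of 1s in data: 7
Parity bit: 0

0


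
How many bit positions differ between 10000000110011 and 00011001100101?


XOR: 10011001010110
Count of 1s: 7

7


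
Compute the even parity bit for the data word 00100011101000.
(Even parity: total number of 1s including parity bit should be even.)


Number of 1s in data: 5
Parity bit: 1

1


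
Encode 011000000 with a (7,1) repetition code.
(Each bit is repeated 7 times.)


Each bit -> 7 copies

000000011111111111111000000000000000000000000000000000000000000


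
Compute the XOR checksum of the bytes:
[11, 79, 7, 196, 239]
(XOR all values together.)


XOR chain: 11 ^ 79 ^ 7 ^ 196 ^ 239 = 104

104


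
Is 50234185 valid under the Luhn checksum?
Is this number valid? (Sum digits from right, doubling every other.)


Luhn sum = 29
29 mod 10 = 9

Invalid (Luhn sum mod 10 = 9)


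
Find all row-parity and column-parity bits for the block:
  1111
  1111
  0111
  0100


Row parities: 0011
Column parities: 0011

Row P: 0011, Col P: 0011, Corner: 0


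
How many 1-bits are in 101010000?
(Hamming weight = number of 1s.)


Counting 1s in 101010000

3


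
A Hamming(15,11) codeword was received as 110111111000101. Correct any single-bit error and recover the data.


Syndrome = 0: no error detected

Data: 01111000101 (no errors)


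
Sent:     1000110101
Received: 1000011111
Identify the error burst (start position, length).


XOR: 0000101010

Burst at position 4, length 5


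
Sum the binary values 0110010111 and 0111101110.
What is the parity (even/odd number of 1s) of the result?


0110010111 = 407
0111101110 = 494
Sum = 901 = 1110000101
1s count = 5

odd parity (5 ones in 1110000101)


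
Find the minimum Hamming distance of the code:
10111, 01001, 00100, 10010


Comparing all pairs, minimum distance: 2
Can detect 1 errors, correct 0 errors

2


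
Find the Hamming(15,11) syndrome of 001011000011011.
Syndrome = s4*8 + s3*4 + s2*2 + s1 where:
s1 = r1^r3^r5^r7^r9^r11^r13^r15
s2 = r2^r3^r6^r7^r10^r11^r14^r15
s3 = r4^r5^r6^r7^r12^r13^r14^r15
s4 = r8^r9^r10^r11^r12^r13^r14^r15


s1=0, s2=1, s3=1, s4=0

Syndrome = 6 (error at position 6)


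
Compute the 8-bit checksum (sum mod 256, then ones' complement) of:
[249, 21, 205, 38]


Sum = 513 mod 256 = 1
Complement = 254

254


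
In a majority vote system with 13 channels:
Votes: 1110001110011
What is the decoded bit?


Ones: 8 out of 13
Threshold: 7

1 (8/13 voted 1)


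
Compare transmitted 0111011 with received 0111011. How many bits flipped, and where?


XOR: 0000000

0 errors (received matches sent)


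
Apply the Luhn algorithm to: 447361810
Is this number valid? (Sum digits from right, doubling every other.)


Luhn sum = 43
43 mod 10 = 3

Invalid (Luhn sum mod 10 = 3)


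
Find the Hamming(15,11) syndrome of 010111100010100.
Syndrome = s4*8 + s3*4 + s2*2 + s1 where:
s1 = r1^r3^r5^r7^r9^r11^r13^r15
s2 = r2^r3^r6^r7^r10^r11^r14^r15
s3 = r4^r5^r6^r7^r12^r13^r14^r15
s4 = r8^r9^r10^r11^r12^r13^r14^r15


s1=0, s2=0, s3=1, s4=0

Syndrome = 4 (error at position 4)


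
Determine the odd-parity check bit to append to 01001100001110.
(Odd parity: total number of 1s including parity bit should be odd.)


Number of 1s in data: 6
Parity bit: 1

1


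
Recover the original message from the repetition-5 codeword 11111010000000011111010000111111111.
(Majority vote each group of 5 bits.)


Groups: 11111, 01000, 00000, 11111, 01000, 01111, 11111
Majority votes: 1001011

1001011


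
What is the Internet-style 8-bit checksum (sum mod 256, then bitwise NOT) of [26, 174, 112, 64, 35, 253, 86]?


Sum = 750 mod 256 = 238
Complement = 17

17


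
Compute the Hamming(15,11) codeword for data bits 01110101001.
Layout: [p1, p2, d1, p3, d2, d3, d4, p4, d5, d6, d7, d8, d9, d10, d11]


Parity bits: p1=1, p2=0, p3=1, p4=1

100111110101001


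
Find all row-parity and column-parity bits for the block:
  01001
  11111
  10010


Row parities: 010
Column parities: 00100

Row P: 010, Col P: 00100, Corner: 1


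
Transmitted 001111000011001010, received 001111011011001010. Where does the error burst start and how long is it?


XOR: 000000011000000000

Burst at position 7, length 2


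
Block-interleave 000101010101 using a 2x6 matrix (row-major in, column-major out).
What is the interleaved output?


Matrix:
  000101
  010101
Read columns: 000100110011

000100110011


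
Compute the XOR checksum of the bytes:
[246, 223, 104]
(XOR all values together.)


XOR chain: 246 ^ 223 ^ 104 = 65

65


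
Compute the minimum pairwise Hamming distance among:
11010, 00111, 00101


Comparing all pairs, minimum distance: 1
Can detect 0 errors, correct 0 errors

1


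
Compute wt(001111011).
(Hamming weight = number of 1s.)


Counting 1s in 001111011

6


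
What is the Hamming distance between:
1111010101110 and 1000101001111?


XOR: 0111111100001
Count of 1s: 8

8


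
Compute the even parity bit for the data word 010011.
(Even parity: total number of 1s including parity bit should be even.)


Number of 1s in data: 3
Parity bit: 1

1


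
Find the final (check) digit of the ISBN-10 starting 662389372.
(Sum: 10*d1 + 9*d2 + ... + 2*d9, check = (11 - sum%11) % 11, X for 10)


Weighted sum: 281
281 mod 11 = 6

Check digit: 5


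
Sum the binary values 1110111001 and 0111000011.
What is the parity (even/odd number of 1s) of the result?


1110111001 = 953
0111000011 = 451
Sum = 1404 = 10101111100
1s count = 7

odd parity (7 ones in 10101111100)


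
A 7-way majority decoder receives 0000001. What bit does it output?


Ones: 1 out of 7
Threshold: 4

0 (1/7 voted 1)


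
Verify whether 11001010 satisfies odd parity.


Number of 1s: 4

No, parity error (4 ones)


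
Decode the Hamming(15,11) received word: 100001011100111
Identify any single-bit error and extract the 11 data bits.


Syndrome = 0: no error detected

Data: 00101100111 (no errors)


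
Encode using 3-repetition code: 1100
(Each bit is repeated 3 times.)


Each bit -> 3 copies

111111000000


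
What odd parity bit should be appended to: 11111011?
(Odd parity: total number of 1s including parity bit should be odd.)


Number of 1s in data: 7
Parity bit: 0

0


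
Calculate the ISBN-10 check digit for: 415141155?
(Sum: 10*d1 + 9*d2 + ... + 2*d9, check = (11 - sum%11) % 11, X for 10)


Weighted sum: 154
154 mod 11 = 0

Check digit: 0


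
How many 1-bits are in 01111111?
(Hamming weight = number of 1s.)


Counting 1s in 01111111

7


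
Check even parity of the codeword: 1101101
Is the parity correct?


Number of 1s: 5

No, parity error (5 ones)


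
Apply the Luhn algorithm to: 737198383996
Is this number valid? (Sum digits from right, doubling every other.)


Luhn sum = 75
75 mod 10 = 5

Invalid (Luhn sum mod 10 = 5)


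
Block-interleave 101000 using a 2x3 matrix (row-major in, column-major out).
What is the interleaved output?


Matrix:
  101
  000
Read columns: 100010

100010


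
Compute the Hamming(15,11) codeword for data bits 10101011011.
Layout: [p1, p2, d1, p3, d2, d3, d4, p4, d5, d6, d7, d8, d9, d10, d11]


Parity bits: p1=0, p2=1, p3=0, p4=1

011001011011011


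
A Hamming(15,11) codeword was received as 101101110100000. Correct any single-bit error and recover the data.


Syndrome = 5: error at position 5

Data: 11110100000 (corrected bit 5)


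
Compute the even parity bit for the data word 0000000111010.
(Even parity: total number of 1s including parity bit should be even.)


Number of 1s in data: 4
Parity bit: 0

0
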